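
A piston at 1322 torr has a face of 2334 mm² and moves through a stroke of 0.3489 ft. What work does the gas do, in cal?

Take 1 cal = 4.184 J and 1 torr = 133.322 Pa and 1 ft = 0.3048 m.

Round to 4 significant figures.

1322 torr → 176252 Pa
2334 mm² → 0.002334 m²
F = P × A = 176252 × 0.002334 = 411.372 N
0.3489 ft → 0.106345 m
W = F × d = 411.372 × 0.106345 = 43.7474 J
In cal: 43.7474 / 4.184 = 10.4559 cal

10.46 cal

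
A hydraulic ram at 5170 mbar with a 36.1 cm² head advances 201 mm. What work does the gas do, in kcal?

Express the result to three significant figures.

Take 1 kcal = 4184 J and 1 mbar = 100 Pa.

5170 mbar → 517000 Pa
36.1 cm² → 0.00361 m²
F = P × A = 517000 × 0.00361 = 1866.37 N
201 mm → 0.201 m
W = F × d = 1866.37 × 0.201 = 375.14 J
In kcal: 375.14 / 4184 = 0.0896606 kcal

0.0897 kcal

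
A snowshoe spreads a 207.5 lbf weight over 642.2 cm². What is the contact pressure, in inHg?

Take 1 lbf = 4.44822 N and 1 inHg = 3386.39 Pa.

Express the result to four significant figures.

4.244 inHg

207.5 lbf × 4.44822 → 923.006 N
642.2 cm² × 0.0001 → 0.06422 m²
P = F / A = 923.006 N / 0.06422 m² = 14372.6 Pa
14372.6 Pa ÷ (3386.39 Pa/inHg) = 4.24422 inHg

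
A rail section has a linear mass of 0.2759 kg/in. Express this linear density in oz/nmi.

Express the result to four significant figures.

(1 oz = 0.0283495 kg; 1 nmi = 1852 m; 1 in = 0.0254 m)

0.2759 kg/in ÷ 0.0254 m/in = 10.8622 kg/m
10.8622 kg/m ÷ 0.0283495 kg/oz × 1852 m/nmi = 709600 oz/nmi

7.096×10⁵ oz/nmi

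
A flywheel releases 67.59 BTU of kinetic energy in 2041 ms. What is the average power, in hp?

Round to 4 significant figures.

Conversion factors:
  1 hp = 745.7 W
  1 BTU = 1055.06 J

46.85 hp

67.59 BTU × 1055.06 = 71311.5 J
2041 ms × 0.001 = 2.041 s
P = E / t = 71311.5 J / 2.041 s = 34939.5 W
34939.5 W ÷ (745.7 W/hp) = 46.8546 hp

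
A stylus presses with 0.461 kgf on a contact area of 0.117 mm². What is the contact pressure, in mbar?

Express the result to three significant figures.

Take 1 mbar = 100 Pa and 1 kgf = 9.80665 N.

3.86×10⁵ mbar

0.461 kgf × 9.80665 = 4.52087 N
0.117 mm² × 10⁻⁶ = 1.17×10⁻⁷ m²
P = F / A = 4.52087 N / 1.17×10⁻⁷ m² = 3.86399×10⁷ Pa
3.86399×10⁷ Pa ÷ (100 Pa/mbar) = 386399 mbar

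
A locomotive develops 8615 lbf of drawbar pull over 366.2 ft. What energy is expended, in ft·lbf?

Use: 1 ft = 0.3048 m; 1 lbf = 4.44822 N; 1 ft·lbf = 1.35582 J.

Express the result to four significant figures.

8615 lbf × 4.44822 → 38321.4 N
366.2 ft × 0.3048 → 111.618 m
W = F × d = 38321.4 N × 111.618 m = 4.27736×10⁶ J
4.27736×10⁶ J ÷ (1.35582 J/ft·lbf) = 3.15481×10⁶ ft·lbf

3.155×10⁶ ft·lbf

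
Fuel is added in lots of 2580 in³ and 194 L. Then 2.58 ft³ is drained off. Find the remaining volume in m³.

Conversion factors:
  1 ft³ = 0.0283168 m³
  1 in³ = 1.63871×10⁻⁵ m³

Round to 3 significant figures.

2580 in³ × 1.63871×10⁻⁵ → 0.0422787 m³
194 L × 0.001 → 0.194 m³
2.58 ft³ × 0.0283168 → 0.0730573 m³
Result: 0.0422787 + 0.194 − 0.0730573 = 0.163221 m³

0.163 m³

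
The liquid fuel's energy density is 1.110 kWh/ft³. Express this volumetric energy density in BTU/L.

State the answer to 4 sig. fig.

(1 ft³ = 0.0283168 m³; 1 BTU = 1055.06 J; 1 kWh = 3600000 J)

133.8 BTU/L

1.110 kWh/ft³ × 3600000 J/kWh ÷ 0.0283168 m³/ft³ = 1.41118×10⁸ J/m³
1.41118×10⁸ J/m³ ÷ 1055.06 J/BTU × 0.001 m³/L = 133.754 BTU/L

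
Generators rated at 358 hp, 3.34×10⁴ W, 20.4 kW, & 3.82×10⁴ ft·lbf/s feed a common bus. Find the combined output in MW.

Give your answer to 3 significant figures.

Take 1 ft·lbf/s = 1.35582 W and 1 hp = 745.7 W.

0.373 MW

358 hp × 745.7 → 266961 W
3.34×10⁴ W (already W)
20.4 kW × 1000 → 20400 W
3.82×10⁴ ft·lbf/s × 1.35582 → 51792.3 W
Sum: 266961 + 33400 + 20400 + 51792.3 = 372553 W
In MW: 372553 / 1000000 = 0.372553 MW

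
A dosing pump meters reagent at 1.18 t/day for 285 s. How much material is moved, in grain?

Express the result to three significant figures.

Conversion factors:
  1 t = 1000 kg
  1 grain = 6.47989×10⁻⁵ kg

6.01×10⁴ grain

1.18 t/day → 0.0136574 kg/s
m = ṁ × t = 0.0136574 × 285 = 3.89236 kg
In grain: 3.89236 / 6.47989×10⁻⁵ = 60068.3 grain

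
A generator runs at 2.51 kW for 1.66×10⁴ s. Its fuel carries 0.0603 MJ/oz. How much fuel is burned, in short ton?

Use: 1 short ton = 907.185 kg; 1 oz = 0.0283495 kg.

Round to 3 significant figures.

0.0216 short ton

2.51 kW → 2510 W
E = P × t = 2510 × 16600 = 4.1666×10⁷ J
0.0603 MJ/oz → 2.12702×10⁶ J/kg
m = E / e_s = 4.1666×10⁷ / 2.12702×10⁶ = 19.5889 kg
In short ton: 19.5889 / 907.185 = 0.0215931 short ton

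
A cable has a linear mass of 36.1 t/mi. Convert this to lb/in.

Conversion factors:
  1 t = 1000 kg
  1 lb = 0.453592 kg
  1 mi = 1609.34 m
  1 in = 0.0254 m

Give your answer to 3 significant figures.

1.26 lb/in

36.1 t/mi × 1000 kg/t ÷ 1609.34 m/mi = 22.4316 kg/m
22.4316 kg/m ÷ 0.453592 kg/lb × 0.0254 m/in = 1.25611 lb/in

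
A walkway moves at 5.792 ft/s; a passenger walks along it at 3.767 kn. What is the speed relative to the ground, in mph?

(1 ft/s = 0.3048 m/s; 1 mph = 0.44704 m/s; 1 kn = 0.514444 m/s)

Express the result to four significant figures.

8.284 mph

5.792 ft/s × 0.3048 = 1.7654 m/s
3.767 kn × 0.514444 = 1.93791 m/s
Sum: 1.7654 + 1.93791 = 3.70331 m/s
In mph: 3.70331 / 0.44704 = 8.28407 mph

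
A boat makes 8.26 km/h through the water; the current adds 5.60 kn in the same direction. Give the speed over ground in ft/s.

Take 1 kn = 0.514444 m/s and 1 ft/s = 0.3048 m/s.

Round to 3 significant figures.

8.26 km/h × (1/3.6) → 2.29444 m/s
5.60 kn × 0.514444 → 2.88089 m/s
Combined: 2.29444 + 2.88089 = 5.17533 m/s
In ft/s: 5.17533 / 0.3048 = 16.9794 ft/s

17.0 ft/s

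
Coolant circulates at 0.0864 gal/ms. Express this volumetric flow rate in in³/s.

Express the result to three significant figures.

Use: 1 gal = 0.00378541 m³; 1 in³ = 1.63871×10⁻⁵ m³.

2.00×10⁴ in³/s

0.0864 gal/ms × 0.00378541 m³/gal ÷ 0.001 s/ms = 0.327059 m³/s
0.327059 m³/s ÷ 1.63871×10⁻⁵ m³/in³ = 19958.3 in³/s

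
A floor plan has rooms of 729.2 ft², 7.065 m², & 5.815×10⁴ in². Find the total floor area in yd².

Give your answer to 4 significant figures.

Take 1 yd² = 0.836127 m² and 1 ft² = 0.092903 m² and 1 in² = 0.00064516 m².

729.2 ft² × 0.092903 → 67.7449 m²
7.065 m² (already m²)
5.815×10⁴ in² × 0.00064516 → 37.5161 m²
Total: 67.7449 + 7.065 + 37.5161 = 112.326 m²
In yd²: 112.326 / 0.836127 = 134.341 yd²

134.3 yd²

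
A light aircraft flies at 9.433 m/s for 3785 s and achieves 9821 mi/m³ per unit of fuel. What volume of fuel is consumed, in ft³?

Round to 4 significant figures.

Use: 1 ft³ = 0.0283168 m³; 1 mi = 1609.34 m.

0.07978 ft³

d = v × t = 9.433 × 3785 = 35703.9 m
9821 mi/m³ → 1.58053×10⁷ m/m³
V = d / (distance per unit fuel) = 35703.9 / 1.58053×10⁷ = 0.00225898 m³
In ft³: 0.00225898 / 0.0283168 = 0.0797753 ft³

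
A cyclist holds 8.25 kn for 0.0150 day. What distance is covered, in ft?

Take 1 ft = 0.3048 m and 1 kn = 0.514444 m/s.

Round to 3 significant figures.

1.80×10⁴ ft

8.25 kn × 0.514444 = 4.24416 m/s
0.0150 day × 86400 = 1296 s
d = v × t = 4.24416 m/s × 1296 s = 5500.43 m
5500.43 m ÷ (0.3048 m/ft) = 18046 ft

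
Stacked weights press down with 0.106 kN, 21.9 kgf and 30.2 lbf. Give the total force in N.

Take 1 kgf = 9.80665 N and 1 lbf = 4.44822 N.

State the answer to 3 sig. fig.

455 N

0.106 kN × 1000 = 106 N
21.9 kgf × 9.80665 = 214.766 N
30.2 lbf × 4.44822 = 134.336 N
Sum: 106 + 214.766 + 134.336 = 455.102 N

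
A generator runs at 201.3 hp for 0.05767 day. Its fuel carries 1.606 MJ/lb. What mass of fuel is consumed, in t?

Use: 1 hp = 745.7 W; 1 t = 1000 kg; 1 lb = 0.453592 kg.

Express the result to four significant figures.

0.2112 t

201.3 hp → 150109 W
0.05767 day → 4982.69 s
E = P × t = 150109 × 4982.69 = 7.47947×10⁸ J
1.606 MJ/lb → 3.54063×10⁶ J/kg
m = E / e_s = 7.47947×10⁸ / 3.54063×10⁶ = 211.247 kg
In t: 211.247 / 1000 = 0.211247 t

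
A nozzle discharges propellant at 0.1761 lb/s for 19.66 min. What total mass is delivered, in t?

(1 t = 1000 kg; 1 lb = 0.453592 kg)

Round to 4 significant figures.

0.1761 lb/s → 0.0798776 kg/s
19.66 min → 1179.6 s
m = ṁ × t = 0.0798776 × 1179.6 = 94.2236 kg
In t: 94.2236 / 1000 = 0.0942236 t

0.09422 t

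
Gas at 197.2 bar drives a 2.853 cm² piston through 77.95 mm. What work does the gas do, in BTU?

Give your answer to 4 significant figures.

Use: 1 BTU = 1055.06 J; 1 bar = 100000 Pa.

0.4157 BTU

197.2 bar → 1.972×10⁷ Pa
2.853 cm² → 2.853×10⁻⁴ m²
F = P × A = 1.972×10⁷ × 2.853×10⁻⁴ = 5626.12 N
77.95 mm → 0.07795 m
W = F × d = 5626.12 × 0.07795 = 438.556 J
In BTU: 438.556 / 1055.06 = 0.415669 BTU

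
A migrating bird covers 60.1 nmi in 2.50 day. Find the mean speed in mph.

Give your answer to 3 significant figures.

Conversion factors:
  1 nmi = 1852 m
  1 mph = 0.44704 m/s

1.15 mph

60.1 nmi × 1852 = 111305 m
2.50 day × 86400 = 216000 s
v = d / t = 111305 m / 216000 s = 0.515301 m/s
0.515301 m/s ÷ (0.44704 m/s/mph) = 1.1527 mph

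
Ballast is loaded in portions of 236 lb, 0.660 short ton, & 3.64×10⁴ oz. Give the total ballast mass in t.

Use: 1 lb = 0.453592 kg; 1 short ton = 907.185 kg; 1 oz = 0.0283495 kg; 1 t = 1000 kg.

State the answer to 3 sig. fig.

1.74 t

236 lb × 0.453592 → 107.048 kg
0.660 short ton × 907.185 → 598.742 kg
3.64×10⁴ oz × 0.0283495 → 1031.92 kg
Combined: 107.048 + 598.742 + 1031.92 = 1737.71 kg
In t: 1737.71 / 1000 = 1.73771 t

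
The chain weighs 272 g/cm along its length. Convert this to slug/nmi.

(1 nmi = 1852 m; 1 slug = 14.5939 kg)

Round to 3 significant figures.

272 g/cm × 0.001 kg/g ÷ 0.01 m/cm = 27.2 kg/m
27.2 kg/m ÷ 14.5939 kg/slug × 1852 m/nmi = 3451.74 slug/nmi

3450 slug/nmi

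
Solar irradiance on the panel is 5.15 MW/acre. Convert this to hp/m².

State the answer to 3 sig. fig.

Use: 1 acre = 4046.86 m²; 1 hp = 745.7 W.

5.15 MW/acre × 1000000 W/MW ÷ 4046.86 m²/acre = 1272.59 W/m²
1272.59 W/m² ÷ 745.7 W/hp = 1.70657 hp/m²

1.71 hp/m²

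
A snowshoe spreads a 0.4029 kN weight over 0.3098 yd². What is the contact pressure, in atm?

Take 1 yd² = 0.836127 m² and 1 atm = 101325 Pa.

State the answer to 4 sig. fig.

0.4029 kN × 1000 = 402.9 N
0.3098 yd² × 0.836127 = 0.259032 m²
P = F / A = 402.9 N / 0.259032 m² = 1555.41 Pa
1555.41 Pa ÷ (101325 Pa/atm) = 0.0153507 atm

0.01535 atm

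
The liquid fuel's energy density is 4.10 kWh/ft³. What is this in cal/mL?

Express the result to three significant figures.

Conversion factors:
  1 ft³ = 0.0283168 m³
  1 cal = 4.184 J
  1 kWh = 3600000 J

4.10 kWh/ft³ × 3600000 J/kWh ÷ 0.0283168 m³/ft³ = 5.21245×10⁸ J/m³
5.21245×10⁸ J/m³ ÷ 4.184 J/cal × 10⁻⁶ m³/mL = 124.581 cal/mL

125 cal/mL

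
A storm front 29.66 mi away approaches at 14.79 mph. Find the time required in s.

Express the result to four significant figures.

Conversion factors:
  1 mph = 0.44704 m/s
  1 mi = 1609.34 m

29.66 mi × 1609.34 → 47733 m
14.79 mph × 0.44704 → 6.61172 m/s
t = d / v = 47733 m / 6.61172 m/s = 7219.45 s

7219 s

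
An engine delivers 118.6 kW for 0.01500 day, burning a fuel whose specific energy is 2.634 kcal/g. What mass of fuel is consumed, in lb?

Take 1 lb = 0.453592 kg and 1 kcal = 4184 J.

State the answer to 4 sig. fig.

30.75 lb

118.6 kW → 118600 W
0.01500 day → 1296 s
E = P × t = 118600 × 1296 = 1.53706×10⁸ J
2.634 kcal/g → 1.10207×10⁷ J/kg
m = E / e_s = 1.53706×10⁸ / 1.10207×10⁷ = 13.947 kg
In lb: 13.947 / 0.453592 = 30.7479 lb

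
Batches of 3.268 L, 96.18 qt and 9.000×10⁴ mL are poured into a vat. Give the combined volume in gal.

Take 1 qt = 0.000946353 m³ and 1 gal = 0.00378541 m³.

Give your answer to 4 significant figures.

3.268 L × 0.001 = 0.003268 m³
96.18 qt × 0.000946353 = 0.0910202 m³
9.000×10⁴ mL × 10⁻⁶ = 0.09 m³
Combined: 0.003268 + 0.0910202 + 0.09 = 0.184288 m³
In gal: 0.184288 / 0.00378541 = 48.6838 gal

48.68 gal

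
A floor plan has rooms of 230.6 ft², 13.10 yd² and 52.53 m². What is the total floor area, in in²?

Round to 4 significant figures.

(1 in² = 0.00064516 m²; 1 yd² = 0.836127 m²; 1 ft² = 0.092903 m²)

230.6 ft² × 0.092903 = 21.4234 m²
13.10 yd² × 0.836127 = 10.9533 m²
52.53 m² (already m²)
Total: 21.4234 + 10.9533 + 52.53 = 84.9067 m²
In in²: 84.9067 / 0.00064516 = 131606 in²

1.316×10⁵ in²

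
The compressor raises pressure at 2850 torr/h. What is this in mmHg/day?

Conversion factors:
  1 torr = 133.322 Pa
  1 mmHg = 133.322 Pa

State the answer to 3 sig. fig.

6.84×10⁴ mmHg/day

2850 torr/h × 133.322 Pa/torr ÷ 3600 s/h = 105.547 Pa/s
105.547 Pa/s ÷ 133.322 Pa/mmHg × 86400 s/day = 68400.3 mmHg/day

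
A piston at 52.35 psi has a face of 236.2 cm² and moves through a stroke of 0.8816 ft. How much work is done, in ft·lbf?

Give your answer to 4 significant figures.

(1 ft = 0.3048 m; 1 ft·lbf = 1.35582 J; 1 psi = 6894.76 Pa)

1690 ft·lbf

52.35 psi → 360941 Pa
236.2 cm² → 0.02362 m²
F = P × A = 360941 × 0.02362 = 8525.43 N
0.8816 ft → 0.268712 m
W = F × d = 8525.43 × 0.268712 = 2290.89 J
In ft·lbf: 2290.89 / 1.35582 = 1689.67 ft·lbf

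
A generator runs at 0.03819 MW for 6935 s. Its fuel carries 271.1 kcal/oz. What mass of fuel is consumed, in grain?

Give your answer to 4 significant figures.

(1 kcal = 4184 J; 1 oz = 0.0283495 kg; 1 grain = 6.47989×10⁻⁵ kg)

1.022×10⁵ grain

0.03819 MW → 38190 W
E = P × t = 38190 × 6935 = 2.64848×10⁸ J
271.1 kcal/oz → 4.00107×10⁷ J/kg
m = E / e_s = 2.64848×10⁸ / 4.00107×10⁷ = 6.61943 kg
In grain: 6.61943 / 6.47989×10⁻⁵ = 102153 grain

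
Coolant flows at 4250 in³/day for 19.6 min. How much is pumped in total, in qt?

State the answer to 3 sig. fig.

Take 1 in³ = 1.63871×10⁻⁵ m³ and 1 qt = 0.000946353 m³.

1.00 qt

4250 in³/day → 8.06078×10⁻⁷ m³/s
19.6 min → 1176 s
V = Q × t = 8.06078×10⁻⁷ × 1176 = 9.47948×10⁻⁴ m³
In qt: 9.47948×10⁻⁴ / 0.000946353 = 1.00169 qt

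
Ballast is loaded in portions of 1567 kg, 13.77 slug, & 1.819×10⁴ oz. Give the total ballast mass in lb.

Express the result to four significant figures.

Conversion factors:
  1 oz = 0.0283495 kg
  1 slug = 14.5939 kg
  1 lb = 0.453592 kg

5035 lb

1567 kg (already kg)
13.77 slug × 14.5939 = 200.958 kg
1.819×10⁴ oz × 0.0283495 = 515.677 kg
Sum: 1567 + 200.958 + 515.677 = 2283.64 kg
In lb: 2283.64 / 0.453592 = 5034.57 lb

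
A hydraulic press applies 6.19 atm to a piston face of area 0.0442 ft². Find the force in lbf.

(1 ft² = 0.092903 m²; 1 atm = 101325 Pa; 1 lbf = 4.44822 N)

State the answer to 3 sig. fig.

579 lbf

6.19 atm × 101325 = 627202 Pa
0.0442 ft² × 0.092903 = 0.00410631 m²
F = P × A = 627202 Pa × 0.00410631 m² = 2575.49 N
2575.49 N ÷ (4.44822 N/lbf) = 578.993 lbf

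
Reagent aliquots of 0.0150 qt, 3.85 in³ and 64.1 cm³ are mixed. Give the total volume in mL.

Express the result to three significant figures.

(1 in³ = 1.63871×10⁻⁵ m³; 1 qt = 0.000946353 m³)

141 mL

0.0150 qt × 0.000946353 = 1.41953×10⁻⁵ m³
3.85 in³ × 1.63871×10⁻⁵ = 6.30903×10⁻⁵ m³
64.1 cm³ × 10⁻⁶ = 6.41×10⁻⁵ m³
Combined: 1.41953×10⁻⁵ + 6.30903×10⁻⁵ + 6.41×10⁻⁵ = 1.41386×10⁻⁴ m³
In mL: 1.41386×10⁻⁴ / 10⁻⁶ = 141.386 mL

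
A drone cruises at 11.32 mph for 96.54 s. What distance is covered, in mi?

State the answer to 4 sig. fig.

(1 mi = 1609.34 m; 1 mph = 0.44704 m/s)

0.3036 mi

11.32 mph × 0.44704 = 5.06049 m/s
d = v × t = 5.06049 m/s × 96.54 s = 488.54 m
488.54 m ÷ (1609.34 m/mi) = 0.303565 mi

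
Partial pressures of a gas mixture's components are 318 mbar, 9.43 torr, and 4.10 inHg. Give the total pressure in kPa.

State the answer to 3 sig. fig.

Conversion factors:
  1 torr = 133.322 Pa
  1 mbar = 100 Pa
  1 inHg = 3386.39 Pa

318 mbar × 100 = 31800 Pa
9.43 torr × 133.322 = 1257.23 Pa
4.10 inHg × 3386.39 = 13884.2 Pa
Combined: 31800 + 1257.23 + 13884.2 = 46941.4 Pa
In kPa: 46941.4 / 1000 = 46.9414 kPa

46.9 kPa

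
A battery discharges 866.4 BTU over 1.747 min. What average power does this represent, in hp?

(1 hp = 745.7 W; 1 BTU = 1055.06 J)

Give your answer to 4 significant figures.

866.4 BTU × 1055.06 → 914104 J
1.747 min × 60 → 104.82 s
P = E / t = 914104 J / 104.82 s = 8720.7 W
8720.7 W ÷ (745.7 W/hp) = 11.6946 hp

11.69 hp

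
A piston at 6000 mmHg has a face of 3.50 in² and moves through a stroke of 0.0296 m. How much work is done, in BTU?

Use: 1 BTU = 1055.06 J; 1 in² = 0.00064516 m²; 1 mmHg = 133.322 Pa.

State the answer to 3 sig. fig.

6000 mmHg → 799932 Pa
3.50 in² → 0.00225806 m²
F = P × A = 799932 × 0.00225806 = 1806.29 N
W = F × d = 1806.29 × 0.0296 = 53.4662 J
In BTU: 53.4662 / 1055.06 = 0.050676 BTU

0.0507 BTU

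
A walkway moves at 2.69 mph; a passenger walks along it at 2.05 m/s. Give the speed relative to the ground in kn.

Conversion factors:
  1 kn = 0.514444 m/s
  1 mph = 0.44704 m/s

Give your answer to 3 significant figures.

6.32 kn

2.69 mph × 0.44704 = 1.20254 m/s
2.05 m/s (already m/s)
Sum: 1.20254 + 2.05 = 3.25254 m/s
In kn: 3.25254 / 0.514444 = 6.32244 kn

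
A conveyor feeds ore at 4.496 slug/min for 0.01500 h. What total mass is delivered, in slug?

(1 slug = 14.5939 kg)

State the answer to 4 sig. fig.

4.046 slug

4.496 slug/min → 1.09357 kg/s
0.01500 h → 54 s
m = ṁ × t = 1.09357 × 54 = 59.0528 kg
In slug: 59.0528 / 14.5939 = 4.0464 slug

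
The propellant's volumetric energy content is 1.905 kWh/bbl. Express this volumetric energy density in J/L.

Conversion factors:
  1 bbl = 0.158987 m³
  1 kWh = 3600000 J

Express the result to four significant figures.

1.905 kWh/bbl × 3600000 J/kWh ÷ 0.158987 m³/bbl = 4.31356×10⁷ J/m³
4.31356×10⁷ J/m³ × 0.001 m³/L = 43135.6 J/L

4.314×10⁴ J/L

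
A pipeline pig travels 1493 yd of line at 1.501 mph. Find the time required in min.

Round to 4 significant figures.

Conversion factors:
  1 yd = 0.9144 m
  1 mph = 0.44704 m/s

1493 yd × 0.9144 = 1365.2 m
1.501 mph × 0.44704 = 0.671007 m/s
t = d / v = 1365.2 m / 0.671007 m/s = 2034.55 s
2034.55 s ÷ (60 s/min) = 33.9092 min

33.91 min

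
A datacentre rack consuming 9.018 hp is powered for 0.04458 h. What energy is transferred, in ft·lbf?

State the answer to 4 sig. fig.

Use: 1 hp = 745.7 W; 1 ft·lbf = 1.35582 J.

7.960×10⁵ ft·lbf

9.018 hp × 745.7 = 6724.72 W
0.04458 h × 3600 = 160.488 s
E = P × t = 6724.72 W × 160.488 s = 1.07924×10⁶ J
1.07924×10⁶ J ÷ (1.35582 J/ft·lbf) = 796005 ft·lbf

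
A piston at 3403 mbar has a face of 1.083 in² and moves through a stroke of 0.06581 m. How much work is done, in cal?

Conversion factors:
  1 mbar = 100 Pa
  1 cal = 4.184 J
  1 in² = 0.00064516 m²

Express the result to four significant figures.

3.740 cal

3403 mbar → 340300 Pa
1.083 in² → 6.98708×10⁻⁴ m²
F = P × A = 340300 × 6.98708×10⁻⁴ = 237.77 N
W = F × d = 237.77 × 0.06581 = 15.6476 J
In cal: 15.6476 / 4.184 = 3.73987 cal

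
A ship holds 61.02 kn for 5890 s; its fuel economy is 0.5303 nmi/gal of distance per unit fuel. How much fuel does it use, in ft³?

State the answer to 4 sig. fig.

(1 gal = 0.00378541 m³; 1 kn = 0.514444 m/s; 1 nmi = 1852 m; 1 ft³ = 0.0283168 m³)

61.02 kn → 31.3914 m/s
d = v × t = 31.3914 × 5890 = 184895 m
0.5303 nmi/gal → 259448 m/m³
V = d / (distance per unit fuel) = 184895 / 259448 = 0.712648 m³
In ft³: 0.712648 / 0.0283168 = 25.167 ft³

25.17 ft³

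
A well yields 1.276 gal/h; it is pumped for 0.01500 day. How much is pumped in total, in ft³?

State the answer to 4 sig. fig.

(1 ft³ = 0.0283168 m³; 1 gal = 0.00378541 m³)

0.06141 ft³

1.276 gal/h → 1.34172×10⁻⁶ m³/s
0.01500 day → 1296 s
V = Q × t = 1.34172×10⁻⁶ × 1296 = 0.00173887 m³
In ft³: 0.00173887 / 0.0283168 = 0.0614077 ft³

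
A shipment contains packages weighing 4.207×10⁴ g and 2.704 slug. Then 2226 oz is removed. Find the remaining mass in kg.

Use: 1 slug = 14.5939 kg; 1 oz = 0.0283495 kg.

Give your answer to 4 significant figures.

18.43 kg

4.207×10⁴ g × 0.001 = 42.07 kg
2.704 slug × 14.5939 = 39.4619 kg
2226 oz × 0.0283495 = 63.106 kg
Sum: 42.07 + 39.4619 − 63.106 = 18.4259 kg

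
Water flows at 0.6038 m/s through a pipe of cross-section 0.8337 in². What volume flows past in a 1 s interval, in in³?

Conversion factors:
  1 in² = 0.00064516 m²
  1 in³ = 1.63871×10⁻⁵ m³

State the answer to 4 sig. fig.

0.8337 in² × 0.00064516 = 5.3787×10⁻⁴ m²
V = v × A × t = 0.6038 m/s × 5.3787×10⁻⁴ m² × 1 s = 3.24766×10⁻⁴ m³
3.24766×10⁻⁴ m³ ÷ (1.63871×10⁻⁵ m³/in³) = 19.8184 in³

19.82 in³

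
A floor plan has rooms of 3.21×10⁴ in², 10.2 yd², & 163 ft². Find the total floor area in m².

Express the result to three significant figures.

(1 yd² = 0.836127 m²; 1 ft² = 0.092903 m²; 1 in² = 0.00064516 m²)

3.21×10⁴ in² × 0.00064516 = 20.7096 m²
10.2 yd² × 0.836127 = 8.5285 m²
163 ft² × 0.092903 = 15.1432 m²
Total: 20.7096 + 8.5285 + 15.1432 = 44.3813 m²

44.4 m²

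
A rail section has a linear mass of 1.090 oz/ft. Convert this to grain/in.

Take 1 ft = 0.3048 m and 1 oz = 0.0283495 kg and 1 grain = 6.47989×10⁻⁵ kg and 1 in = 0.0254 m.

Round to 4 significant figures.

39.74 grain/in

1.090 oz/ft × 0.0283495 kg/oz ÷ 0.3048 m/ft = 0.101381 kg/m
0.101381 kg/m ÷ 6.47989×10⁻⁵ kg/grain × 0.0254 m/in = 39.7395 grain/in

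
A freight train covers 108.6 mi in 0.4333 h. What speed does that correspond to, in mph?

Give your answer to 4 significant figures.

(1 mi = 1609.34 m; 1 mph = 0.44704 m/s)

108.6 mi × 1609.34 = 174774 m
0.4333 h × 3600 = 1559.88 s
v = d / t = 174774 m / 1559.88 s = 112.043 m/s
112.043 m/s ÷ (0.44704 m/s/mph) = 250.633 mph

250.6 mph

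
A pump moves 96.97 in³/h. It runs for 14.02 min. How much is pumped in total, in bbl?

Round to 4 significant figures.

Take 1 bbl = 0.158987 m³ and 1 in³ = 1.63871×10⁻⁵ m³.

96.97 in³/h → 4.41405×10⁻⁷ m³/s
14.02 min → 841.2 s
V = Q × t = 4.41405×10⁻⁷ × 841.2 = 3.7131×10⁻⁴ m³
In bbl: 3.7131×10⁻⁴ / 0.158987 = 0.00233547 bbl

0.002335 bbl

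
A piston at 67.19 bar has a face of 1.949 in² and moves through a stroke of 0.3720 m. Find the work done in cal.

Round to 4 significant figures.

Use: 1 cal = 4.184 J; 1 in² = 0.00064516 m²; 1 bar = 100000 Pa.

751.2 cal

67.19 bar → 6.719×10⁶ Pa
1.949 in² → 0.00125742 m²
F = P × A = 6.719×10⁶ × 0.00125742 = 8448.6 N
W = F × d = 8448.6 × 0.372 = 3142.88 J
In cal: 3142.88 / 4.184 = 751.166 cal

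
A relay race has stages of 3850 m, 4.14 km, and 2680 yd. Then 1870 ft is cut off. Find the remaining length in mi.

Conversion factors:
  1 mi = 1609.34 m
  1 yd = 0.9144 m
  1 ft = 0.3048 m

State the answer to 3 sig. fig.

3850 m (already m)
4.14 km × 1000 = 4140 m
2680 yd × 0.9144 = 2450.59 m
1870 ft × 0.3048 = 569.976 m
Result: 3850 + 4140 + 2450.59 − 569.976 = 9870.61 m
In mi: 9870.61 / 1609.34 = 6.13333 mi

6.13 mi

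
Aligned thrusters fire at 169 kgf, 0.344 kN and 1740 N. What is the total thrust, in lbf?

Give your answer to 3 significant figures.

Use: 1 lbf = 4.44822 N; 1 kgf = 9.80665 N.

169 kgf × 9.80665 = 1657.32 N
0.344 kN × 1000 = 344 N
1740 N (already N)
Combined: 1657.32 + 344 + 1740 = 3741.32 N
In lbf: 3741.32 / 4.44822 = 841.083 lbf

841 lbf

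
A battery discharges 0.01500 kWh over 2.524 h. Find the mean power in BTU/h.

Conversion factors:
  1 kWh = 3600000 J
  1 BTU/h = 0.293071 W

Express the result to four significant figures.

0.01500 kWh × 3600000 → 54000 J
2.524 h × 3600 → 9086.4 s
P = E / t = 54000 J / 9086.4 s = 5.94295 W
5.94295 W ÷ (0.293071 W/BTU/h) = 20.2782 BTU/h

20.28 BTU/h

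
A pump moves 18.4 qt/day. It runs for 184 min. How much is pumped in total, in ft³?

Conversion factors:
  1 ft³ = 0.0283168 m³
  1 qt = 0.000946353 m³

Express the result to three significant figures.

0.0786 ft³

18.4 qt/day → 2.01538×10⁻⁷ m³/s
184 min → 11040 s
V = Q × t = 2.01538×10⁻⁷ × 11040 = 0.00222498 m³
In ft³: 0.00222498 / 0.0283168 = 0.0785746 ft³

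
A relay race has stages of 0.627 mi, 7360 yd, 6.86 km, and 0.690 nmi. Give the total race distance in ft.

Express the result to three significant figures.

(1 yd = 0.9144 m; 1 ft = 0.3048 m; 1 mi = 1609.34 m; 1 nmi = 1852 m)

0.627 mi × 1609.34 → 1009.06 m
7360 yd × 0.9144 → 6729.98 m
6.86 km × 1000 → 6860 m
0.690 nmi × 1852 → 1277.88 m
Total: 1009.06 + 6729.98 + 6860 + 1277.88 = 15876.9 m
In ft: 15876.9 / 0.3048 = 52089.6 ft

5.21×10⁴ ft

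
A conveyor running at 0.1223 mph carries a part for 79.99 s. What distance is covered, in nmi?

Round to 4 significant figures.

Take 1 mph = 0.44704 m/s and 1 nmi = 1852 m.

0.1223 mph × 0.44704 = 0.054673 m/s
d = v × t = 0.054673 m/s × 79.99 s = 4.37329 m
4.37329 m ÷ (1852 m/nmi) = 0.00236139 nmi

0.002361 nmi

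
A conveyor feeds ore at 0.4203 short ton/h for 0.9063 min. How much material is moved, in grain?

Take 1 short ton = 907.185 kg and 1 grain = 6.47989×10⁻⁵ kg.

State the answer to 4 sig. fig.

8.888×10⁴ grain

0.4203 short ton/h → 0.105914 kg/s
0.9063 min → 54.378 s
m = ṁ × t = 0.105914 × 54.378 = 5.75939 kg
In grain: 5.75939 / 6.47989×10⁻⁵ = 88881 grain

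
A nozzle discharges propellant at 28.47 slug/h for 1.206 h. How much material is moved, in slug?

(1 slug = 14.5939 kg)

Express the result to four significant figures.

34.33 slug

28.47 slug/h → 0.115413 kg/s
1.206 h → 4341.6 s
m = ṁ × t = 0.115413 × 4341.6 = 501.077 kg
In slug: 501.077 / 14.5939 = 34.3347 slug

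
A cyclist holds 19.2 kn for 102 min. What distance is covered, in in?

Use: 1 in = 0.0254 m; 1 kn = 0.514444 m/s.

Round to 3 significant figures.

2.38×10⁶ in

19.2 kn × 0.514444 = 9.87732 m/s
102 min × 60 = 6120 s
d = v × t = 9.87732 m/s × 6120 s = 60449.2 m
60449.2 m ÷ (0.0254 m/in) = 2.37989×10⁶ in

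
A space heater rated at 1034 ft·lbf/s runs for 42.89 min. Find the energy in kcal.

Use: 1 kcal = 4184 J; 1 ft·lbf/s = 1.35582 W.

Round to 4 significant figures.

1034 ft·lbf/s × 1.35582 = 1401.92 W
42.89 min × 60 = 2573.4 s
E = P × t = 1401.92 W × 2573.4 s = 3.6077×10⁶ J
3.6077×10⁶ J ÷ (4184 J/kcal) = 862.261 kcal

862.3 kcal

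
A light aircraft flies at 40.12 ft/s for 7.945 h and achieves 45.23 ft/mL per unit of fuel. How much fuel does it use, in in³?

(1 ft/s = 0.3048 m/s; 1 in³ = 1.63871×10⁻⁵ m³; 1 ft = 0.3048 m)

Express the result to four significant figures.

1548 in³

40.12 ft/s → 12.2286 m/s
7.945 h → 28602 s
d = v × t = 12.2286 × 28602 = 349762 m
45.23 ft/mL → 1.37861×10⁷ m/m³
V = d / (distance per unit fuel) = 349762 / 1.37861×10⁷ = 0.0253706 m³
In in³: 0.0253706 / 1.63871×10⁻⁵ = 1548.21 in³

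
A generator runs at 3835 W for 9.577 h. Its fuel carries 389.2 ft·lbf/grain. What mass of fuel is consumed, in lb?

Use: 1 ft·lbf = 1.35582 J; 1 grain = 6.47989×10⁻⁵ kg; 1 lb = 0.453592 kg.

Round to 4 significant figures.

35.80 lb

9.577 h → 34477.2 s
E = P × t = 3835 × 34477.2 = 1.3222×10⁸ J
389.2 ft·lbf/grain → 8.14343×10⁶ J/kg
m = E / e_s = 1.3222×10⁸ / 8.14343×10⁶ = 16.2364 kg
In lb: 16.2364 / 0.453592 = 35.7952 lb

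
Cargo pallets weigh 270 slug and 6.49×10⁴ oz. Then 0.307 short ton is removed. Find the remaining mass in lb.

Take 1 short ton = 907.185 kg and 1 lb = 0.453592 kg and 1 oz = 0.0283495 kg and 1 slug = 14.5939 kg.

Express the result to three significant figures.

270 slug × 14.5939 = 3940.35 kg
6.49×10⁴ oz × 0.0283495 = 1839.88 kg
0.307 short ton × 907.185 = 278.506 kg
Result: 3940.35 + 1839.88 − 278.506 = 5501.72 kg
In lb: 5501.72 / 0.453592 = 12129.2 lb

1.21×10⁴ lb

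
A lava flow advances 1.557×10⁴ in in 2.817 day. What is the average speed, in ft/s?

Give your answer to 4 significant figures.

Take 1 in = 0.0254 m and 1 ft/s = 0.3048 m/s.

1.557×10⁴ in × 0.0254 = 395.478 m
2.817 day × 86400 = 243389 s
v = d / t = 395.478 m / 243389 s = 0.00162488 m/s
0.00162488 m/s ÷ (0.3048 m/s/ft/s) = 0.00533097 ft/s

0.005331 ft/s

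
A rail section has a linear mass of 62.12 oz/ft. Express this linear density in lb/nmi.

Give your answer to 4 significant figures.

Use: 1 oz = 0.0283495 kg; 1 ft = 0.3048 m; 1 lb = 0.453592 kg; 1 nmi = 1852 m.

2.359×10⁴ lb/nmi

62.12 oz/ft × 0.0283495 kg/oz ÷ 0.3048 m/ft = 5.77779 kg/m
5.77779 kg/m ÷ 0.453592 kg/lb × 1852 m/nmi = 23590.5 lb/nmi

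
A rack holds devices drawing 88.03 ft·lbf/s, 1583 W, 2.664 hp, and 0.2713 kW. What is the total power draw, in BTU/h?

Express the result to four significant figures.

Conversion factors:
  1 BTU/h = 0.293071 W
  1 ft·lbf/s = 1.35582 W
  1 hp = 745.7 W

1.351×10⁴ BTU/h

88.03 ft·lbf/s × 1.35582 = 119.353 W
1583 W (already W)
2.664 hp × 745.7 = 1986.54 W
0.2713 kW × 1000 = 271.3 W
Total: 119.353 + 1583 + 1986.54 + 271.3 = 3960.19 W
In BTU/h: 3960.19 / 0.293071 = 13512.7 BTU/h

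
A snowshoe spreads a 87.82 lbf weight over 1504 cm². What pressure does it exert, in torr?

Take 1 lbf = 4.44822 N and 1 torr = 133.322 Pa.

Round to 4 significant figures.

19.48 torr

87.82 lbf × 4.44822 → 390.643 N
1504 cm² × 0.0001 → 0.1504 m²
P = F / A = 390.643 N / 0.1504 m² = 2597.36 Pa
2597.36 Pa ÷ (133.322 Pa/torr) = 19.4819 torr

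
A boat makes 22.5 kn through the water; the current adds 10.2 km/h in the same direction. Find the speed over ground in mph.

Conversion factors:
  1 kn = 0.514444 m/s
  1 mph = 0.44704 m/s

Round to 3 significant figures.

22.5 kn × 0.514444 → 11.575 m/s
10.2 km/h × (1/3.6) → 2.83333 m/s
Combined: 11.575 + 2.83333 = 14.4083 m/s
In mph: 14.4083 / 0.44704 = 32.2304 mph

32.2 mph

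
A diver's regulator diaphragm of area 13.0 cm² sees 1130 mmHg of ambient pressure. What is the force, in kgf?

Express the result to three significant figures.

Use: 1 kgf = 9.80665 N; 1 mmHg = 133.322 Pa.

1130 mmHg × 133.322 = 150654 Pa
13.0 cm² × 0.0001 = 0.0013 m²
F = P × A = 150654 Pa × 0.0013 m² = 195.85 N
195.85 N ÷ (9.80665 N/kgf) = 19.9711 kgf

20.0 kgf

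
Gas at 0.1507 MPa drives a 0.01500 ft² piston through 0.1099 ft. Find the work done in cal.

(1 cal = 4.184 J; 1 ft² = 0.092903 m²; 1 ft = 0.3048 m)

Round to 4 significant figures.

0.1507 MPa → 150700 Pa
0.01500 ft² → 0.00139354 m²
F = P × A = 150700 × 0.00139354 = 210.006 N
0.1099 ft → 0.0334975 m
W = F × d = 210.006 × 0.0334975 = 7.03468 J
In cal: 7.03468 / 4.184 = 1.68133 cal

1.681 cal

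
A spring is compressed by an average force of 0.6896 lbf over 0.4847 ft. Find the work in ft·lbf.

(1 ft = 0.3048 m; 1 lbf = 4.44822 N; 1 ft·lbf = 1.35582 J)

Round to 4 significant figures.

0.3342 ft·lbf

0.6896 lbf × 4.44822 → 3.06749 N
0.4847 ft × 0.3048 → 0.147737 m
W = F × d = 3.06749 N × 0.147737 m = 0.453182 J
0.453182 J ÷ (1.35582 J/ft·lbf) = 0.334249 ft·lbf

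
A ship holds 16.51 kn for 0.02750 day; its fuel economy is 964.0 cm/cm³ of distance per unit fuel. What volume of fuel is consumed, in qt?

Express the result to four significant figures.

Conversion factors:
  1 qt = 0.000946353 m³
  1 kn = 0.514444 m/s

2.212 qt

16.51 kn → 8.49347 m/s
0.02750 day → 2376 s
d = v × t = 8.49347 × 2376 = 20180.5 m
964.0 cm/cm³ → 9.64×10⁶ m/m³
V = d / (distance per unit fuel) = 20180.5 / 9.64×10⁶ = 0.00209341 m³
In qt: 0.00209341 / 0.000946353 = 2.21208 qt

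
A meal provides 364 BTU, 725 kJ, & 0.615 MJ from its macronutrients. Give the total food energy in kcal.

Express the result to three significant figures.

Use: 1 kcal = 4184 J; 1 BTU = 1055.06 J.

412 kcal

364 BTU × 1055.06 → 384042 J
725 kJ × 1000 → 725000 J
0.615 MJ × 1000000 → 615000 J
Sum: 384042 + 725000 + 615000 = 1.72404×10⁶ J
In kcal: 1.72404×10⁶ / 4184 = 412.055 kcal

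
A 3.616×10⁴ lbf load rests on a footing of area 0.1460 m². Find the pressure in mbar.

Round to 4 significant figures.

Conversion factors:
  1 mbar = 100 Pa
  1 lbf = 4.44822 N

1.102×10⁴ mbar

3.616×10⁴ lbf × 4.44822 → 160848 N
P = F / A = 160848 N / 0.146 m² = 1.1017×10⁶ Pa
1.1017×10⁶ Pa ÷ (100 Pa/mbar) = 11017 mbar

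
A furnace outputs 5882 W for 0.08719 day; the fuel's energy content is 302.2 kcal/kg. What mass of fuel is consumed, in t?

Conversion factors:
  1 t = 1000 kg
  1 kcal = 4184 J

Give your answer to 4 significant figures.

0.08719 day → 7533.22 s
E = P × t = 5882 × 7533.22 = 4.43104×10⁷ J
302.2 kcal/kg → 1.2644×10⁶ J/kg
m = E / e_s = 4.43104×10⁷ / 1.2644×10⁶ = 35.0446 kg
In t: 35.0446 / 1000 = 0.0350446 t

0.03504 t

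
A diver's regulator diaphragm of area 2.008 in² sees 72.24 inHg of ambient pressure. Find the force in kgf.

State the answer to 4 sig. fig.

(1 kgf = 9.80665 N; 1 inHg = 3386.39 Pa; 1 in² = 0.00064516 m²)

72.24 inHg × 3386.39 = 244633 Pa
2.008 in² × 0.00064516 = 0.00129548 m²
F = P × A = 244633 Pa × 0.00129548 m² = 316.917 N
316.917 N ÷ (9.80665 N/kgf) = 32.3165 kgf

32.32 kgf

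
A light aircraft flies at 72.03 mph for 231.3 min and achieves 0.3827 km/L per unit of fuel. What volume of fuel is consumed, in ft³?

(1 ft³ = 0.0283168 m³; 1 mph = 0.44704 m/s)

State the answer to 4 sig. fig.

41.24 ft³

72.03 mph → 32.2003 m/s
231.3 min → 13878 s
d = v × t = 32.2003 × 13878 = 446876 m
0.3827 km/L → 382700 m/m³
V = d / (distance per unit fuel) = 446876 / 382700 = 1.16769 m³
In ft³: 1.16769 / 0.0283168 = 41.2367 ft³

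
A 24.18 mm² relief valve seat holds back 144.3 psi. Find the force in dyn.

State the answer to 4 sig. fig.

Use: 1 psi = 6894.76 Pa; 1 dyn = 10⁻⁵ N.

144.3 psi × 6894.76 → 994914 Pa
24.18 mm² × 10⁻⁶ → 2.418×10⁻⁵ m²
F = P × A = 994914 Pa × 2.418×10⁻⁵ m² = 24.057 N
24.057 N ÷ (10⁻⁵ N/dyn) = 2.4057×10⁶ dyn

2.406×10⁶ dyn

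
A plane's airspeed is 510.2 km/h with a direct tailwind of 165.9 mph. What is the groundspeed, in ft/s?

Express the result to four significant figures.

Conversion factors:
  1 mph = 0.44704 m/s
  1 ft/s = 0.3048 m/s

510.2 km/h × (1/3.6) = 141.722 m/s
165.9 mph × 0.44704 = 74.1639 m/s
Combined: 141.722 + 74.1639 = 215.886 m/s
In ft/s: 215.886 / 0.3048 = 708.287 ft/s

708.3 ft/s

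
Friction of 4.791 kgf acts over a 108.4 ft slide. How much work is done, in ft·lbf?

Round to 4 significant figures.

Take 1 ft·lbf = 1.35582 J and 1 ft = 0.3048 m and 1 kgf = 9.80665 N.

4.791 kgf × 9.80665 = 46.9837 N
108.4 ft × 0.3048 = 33.0403 m
W = F × d = 46.9837 N × 33.0403 m = 1552.36 J
1552.36 J ÷ (1.35582 J/ft·lbf) = 1144.96 ft·lbf

1145 ft·lbf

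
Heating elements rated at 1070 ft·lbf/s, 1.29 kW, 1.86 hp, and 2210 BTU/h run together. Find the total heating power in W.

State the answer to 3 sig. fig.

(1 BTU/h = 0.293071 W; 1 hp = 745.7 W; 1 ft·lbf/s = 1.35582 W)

1070 ft·lbf/s × 1.35582 → 1450.73 W
1.29 kW × 1000 → 1290 W
1.86 hp × 745.7 → 1387 W
2210 BTU/h × 0.293071 → 647.687 W
Sum: 1450.73 + 1290 + 1387 + 647.687 = 4775.42 W

4780 W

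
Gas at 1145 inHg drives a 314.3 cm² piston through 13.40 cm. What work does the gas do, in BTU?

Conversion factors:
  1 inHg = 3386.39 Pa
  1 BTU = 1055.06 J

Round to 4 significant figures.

1145 inHg → 3.87742×10⁶ Pa
314.3 cm² → 0.03143 m²
F = P × A = 3.87742×10⁶ × 0.03143 = 121867 N
13.40 cm → 0.134 m
W = F × d = 121867 × 0.134 = 16330.2 J
In BTU: 16330.2 / 1055.06 = 15.478 BTU

15.48 BTU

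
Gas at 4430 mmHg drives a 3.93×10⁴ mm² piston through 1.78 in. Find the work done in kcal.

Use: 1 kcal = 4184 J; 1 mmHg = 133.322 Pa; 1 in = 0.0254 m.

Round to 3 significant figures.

4430 mmHg → 590616 Pa
3.93×10⁴ mm² → 0.0393 m²
F = P × A = 590616 × 0.0393 = 23211.2 N
1.78 in → 0.045212 m
W = F × d = 23211.2 × 0.045212 = 1049.42 J
In kcal: 1049.42 / 4184 = 0.250817 kcal

0.251 kcal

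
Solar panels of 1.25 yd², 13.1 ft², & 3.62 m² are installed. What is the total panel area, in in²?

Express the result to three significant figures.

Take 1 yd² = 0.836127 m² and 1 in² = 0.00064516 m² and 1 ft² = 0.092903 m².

9120 in²

1.25 yd² × 0.836127 = 1.04516 m²
13.1 ft² × 0.092903 = 1.21703 m²
3.62 m² (already m²)
Combined: 1.04516 + 1.21703 + 3.62 = 5.88219 m²
In in²: 5.88219 / 0.00064516 = 9117.41 in²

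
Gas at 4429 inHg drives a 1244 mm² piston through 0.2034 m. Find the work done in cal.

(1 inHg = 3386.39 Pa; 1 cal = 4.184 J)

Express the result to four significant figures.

4429 inHg → 1.49983×10⁷ Pa
1244 mm² → 0.001244 m²
F = P × A = 1.49983×10⁷ × 0.001244 = 18657.9 N
W = F × d = 18657.9 × 0.2034 = 3795.02 J
In cal: 3795.02 / 4.184 = 907.032 cal

907.0 cal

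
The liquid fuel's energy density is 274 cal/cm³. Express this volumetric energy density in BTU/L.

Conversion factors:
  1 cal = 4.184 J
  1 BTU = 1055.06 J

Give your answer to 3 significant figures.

1090 BTU/L

274 cal/cm³ × 4.184 J/cal ÷ 10⁻⁶ m³/cm³ = 1.14642×10⁹ J/m³
1.14642×10⁹ J/m³ ÷ 1055.06 J/BTU × 0.001 m³/L = 1086.59 BTU/L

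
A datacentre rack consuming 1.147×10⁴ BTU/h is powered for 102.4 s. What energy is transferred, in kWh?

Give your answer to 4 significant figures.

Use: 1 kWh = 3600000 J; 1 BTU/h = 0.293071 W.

0.09562 kWh

1.147×10⁴ BTU/h × 0.293071 = 3361.52 W
E = P × t = 3361.52 W × 102.4 s = 344220 J
344220 J ÷ (3600000 J/kWh) = 0.0956167 kWh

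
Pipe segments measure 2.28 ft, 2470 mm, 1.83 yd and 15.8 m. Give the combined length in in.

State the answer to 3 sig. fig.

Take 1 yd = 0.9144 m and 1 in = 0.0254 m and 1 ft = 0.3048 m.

813 in

2.28 ft × 0.3048 = 0.694944 m
2470 mm × 0.001 = 2.47 m
1.83 yd × 0.9144 = 1.67335 m
15.8 m (already m)
Combined: 0.694944 + 2.47 + 1.67335 + 15.8 = 20.6383 m
In in: 20.6383 / 0.0254 = 812.531 in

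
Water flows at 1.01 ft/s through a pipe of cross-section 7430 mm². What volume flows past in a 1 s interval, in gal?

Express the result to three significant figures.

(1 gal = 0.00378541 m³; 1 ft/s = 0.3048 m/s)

1.01 ft/s × 0.3048 → 0.307848 m/s
7430 mm² × 10⁻⁶ → 0.00743 m²
V = v × A × t = 0.307848 m/s × 0.00743 m² × 1 s = 0.00228731 m³
0.00228731 m³ ÷ (0.00378541 m³/gal) = 0.604244 gal

0.604 gal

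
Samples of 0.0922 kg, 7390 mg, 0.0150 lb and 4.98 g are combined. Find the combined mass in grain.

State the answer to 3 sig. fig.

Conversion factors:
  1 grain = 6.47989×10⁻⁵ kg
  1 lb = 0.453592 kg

1720 grain

0.0922 kg (already kg)
7390 mg × 10⁻⁶ → 0.00739 kg
0.0150 lb × 0.453592 → 0.00680388 kg
4.98 g × 0.001 → 0.00498 kg
Sum: 0.0922 + 0.00739 + 0.00680388 + 0.00498 = 0.111374 kg
In grain: 0.111374 / 6.47989×10⁻⁵ = 1718.76 grain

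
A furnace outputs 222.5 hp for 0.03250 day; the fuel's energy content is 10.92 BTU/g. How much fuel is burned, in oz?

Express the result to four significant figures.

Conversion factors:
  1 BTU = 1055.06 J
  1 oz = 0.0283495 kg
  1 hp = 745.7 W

1426 oz

222.5 hp → 165918 W
0.03250 day → 2808 s
E = P × t = 165918 × 2808 = 4.65898×10⁸ J
10.92 BTU/g → 1.15213×10⁷ J/kg
m = E / e_s = 4.65898×10⁸ / 1.15213×10⁷ = 40.438 kg
In oz: 40.438 / 0.0283495 = 1426.41 oz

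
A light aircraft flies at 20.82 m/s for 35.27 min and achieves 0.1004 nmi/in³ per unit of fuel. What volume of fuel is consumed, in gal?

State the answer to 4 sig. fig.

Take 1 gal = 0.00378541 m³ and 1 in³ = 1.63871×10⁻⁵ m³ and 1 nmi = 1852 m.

1.026 gal

35.27 min → 2116.2 s
d = v × t = 20.82 × 2116.2 = 44059.3 m
0.1004 nmi/in³ → 1.13468×10⁷ m/m³
V = d / (distance per unit fuel) = 44059.3 / 1.13468×10⁷ = 0.00388297 m³
In gal: 0.00388297 / 0.00378541 = 1.02577 gal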